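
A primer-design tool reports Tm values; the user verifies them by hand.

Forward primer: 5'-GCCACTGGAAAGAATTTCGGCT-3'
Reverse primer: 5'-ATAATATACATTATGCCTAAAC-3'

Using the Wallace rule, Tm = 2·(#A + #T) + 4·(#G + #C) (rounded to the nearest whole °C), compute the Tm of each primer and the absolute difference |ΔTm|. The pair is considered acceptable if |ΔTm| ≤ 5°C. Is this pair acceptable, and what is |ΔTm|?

|ΔTm| = 12°C; the pair is not acceptable.

Forward: A=6 T=5 G=6 C=5 → Tm = 2·11 + 4·11 = 66°C.
Reverse: A=10 T=7 G=1 C=4 → Tm = 2·17 + 4·5 = 54°C.
|ΔTm| = |66 − 54| = 12°C, > 5°C.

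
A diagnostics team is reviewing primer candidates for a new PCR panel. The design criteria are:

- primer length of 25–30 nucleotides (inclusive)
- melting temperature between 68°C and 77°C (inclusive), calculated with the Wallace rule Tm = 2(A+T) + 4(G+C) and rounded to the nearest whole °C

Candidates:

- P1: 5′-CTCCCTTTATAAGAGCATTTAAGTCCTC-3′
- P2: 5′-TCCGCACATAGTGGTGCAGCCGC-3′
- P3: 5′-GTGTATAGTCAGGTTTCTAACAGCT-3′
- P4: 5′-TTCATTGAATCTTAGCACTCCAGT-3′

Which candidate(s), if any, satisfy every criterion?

P1 (28 nt, A=7 T=10 G=3 C=8): length 28 ✓; Tm = 2·17 + 4·11 = 78°C, outside 68–77°C ✗ — fails.
P2 (23 nt, A=4 T=4 G=7 C=8): length 23, outside 25–30 ✗; Tm = 2·8 + 4·15 = 76°C ✓ — fails.
P3 (25 nt, A=6 T=9 G=6 C=4): length 25 ✓; Tm = 2·15 + 4·10 = 70°C ✓ — passes.
P4 (24 nt, A=6 T=9 G=3 C=6): length 24, outside 25–30 ✗; Tm = 2·15 + 4·9 = 66°C, outside 68–77°C ✗ — fails.

P3 only.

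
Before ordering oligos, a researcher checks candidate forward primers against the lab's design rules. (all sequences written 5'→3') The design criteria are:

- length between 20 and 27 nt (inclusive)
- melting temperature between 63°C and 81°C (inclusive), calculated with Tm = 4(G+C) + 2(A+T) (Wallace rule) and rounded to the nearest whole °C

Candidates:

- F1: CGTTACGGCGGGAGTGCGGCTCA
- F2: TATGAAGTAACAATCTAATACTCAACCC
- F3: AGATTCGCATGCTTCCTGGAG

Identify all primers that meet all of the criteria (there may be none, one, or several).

F1 and F3.

F1 (23 nt, A=3 T=4 G=10 C=6): length 23 ✓; Tm = 2·7 + 4·16 = 78°C ✓ — passes.
F2 (28 nt, A=12 T=7 G=2 C=7): length 28, outside 20–27 ✗; Tm = 2·19 + 4·9 = 74°C ✓ — fails.
F3 (21 nt, A=4 T=6 G=6 C=5): length 21 ✓; Tm = 2·10 + 4·11 = 64°C ✓ — passes.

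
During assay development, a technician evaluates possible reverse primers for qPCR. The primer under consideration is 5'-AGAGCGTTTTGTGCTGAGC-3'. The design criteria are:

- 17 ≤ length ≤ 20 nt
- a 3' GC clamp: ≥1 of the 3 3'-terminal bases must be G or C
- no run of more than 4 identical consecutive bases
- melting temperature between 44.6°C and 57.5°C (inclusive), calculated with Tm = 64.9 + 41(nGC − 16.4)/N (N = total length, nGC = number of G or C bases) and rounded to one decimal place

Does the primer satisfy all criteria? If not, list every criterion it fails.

Meets all criteria.

Base counts: A=3, T=6, G=7, C=3 (length 19).
length: length 19 ✓
GC clamp: 3' end AGC has 2 G/C ✓
homopolymer run: longest run = 4 ✓
Tm: Tm = 64.9 + 41·(10 − 16.4)/19 = 51.1°C ✓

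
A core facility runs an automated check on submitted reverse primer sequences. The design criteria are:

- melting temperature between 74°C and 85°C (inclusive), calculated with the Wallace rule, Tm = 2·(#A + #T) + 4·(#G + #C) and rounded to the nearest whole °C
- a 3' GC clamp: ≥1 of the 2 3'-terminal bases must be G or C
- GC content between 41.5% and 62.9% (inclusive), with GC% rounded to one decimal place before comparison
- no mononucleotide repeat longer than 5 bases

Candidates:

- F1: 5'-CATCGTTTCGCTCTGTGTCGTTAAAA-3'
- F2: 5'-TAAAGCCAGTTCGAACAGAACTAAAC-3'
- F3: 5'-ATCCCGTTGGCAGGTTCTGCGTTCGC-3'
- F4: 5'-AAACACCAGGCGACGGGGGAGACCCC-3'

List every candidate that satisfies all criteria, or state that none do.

F3 only.

F1 (26 nt, A=5 T=10 G=5 C=6): Tm = 2·15 + 4·11 = 74°C ✓; 3' end AA has 0 G/C, need ≥1 ✗; GC 11/26 = 42.3% ✓; longest run = 4 ✓ — fails.
F2 (26 nt, A=12 T=4 G=4 C=6): Tm = 2·16 + 4·10 = 72°C, outside 74–85°C ✗; 3' end AC has 1 G/C ✓; GC 10/26 = 38.5%, outside 41.5–62.9% ✗; longest run = 3 ✓ — fails.
F3 (26 nt, A=2 T=8 G=8 C=8): Tm = 2·10 + 4·16 = 84°C ✓; 3' end GC has 2 G/C ✓; GC 16/26 = 61.5% ✓; longest run = 3 ✓ — passes.
F4 (26 nt, A=8 T=0 G=9 C=9): Tm = 2·8 + 4·18 = 88°C, outside 74–85°C ✗; 3' end CC has 2 G/C ✓; GC 18/26 = 69.2%, outside 41.5–62.9% ✗; longest run = 5 ✓ — fails.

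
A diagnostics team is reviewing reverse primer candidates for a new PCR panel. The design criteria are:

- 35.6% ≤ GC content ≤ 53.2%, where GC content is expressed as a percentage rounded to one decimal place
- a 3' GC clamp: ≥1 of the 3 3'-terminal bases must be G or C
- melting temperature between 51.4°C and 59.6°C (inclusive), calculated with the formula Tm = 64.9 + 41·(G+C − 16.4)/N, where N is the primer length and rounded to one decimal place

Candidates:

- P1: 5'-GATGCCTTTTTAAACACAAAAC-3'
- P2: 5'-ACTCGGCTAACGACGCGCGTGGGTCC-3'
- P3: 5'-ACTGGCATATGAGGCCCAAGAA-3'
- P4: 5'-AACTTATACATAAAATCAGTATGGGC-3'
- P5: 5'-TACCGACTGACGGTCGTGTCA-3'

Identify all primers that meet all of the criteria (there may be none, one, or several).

P3 only.

P1 (22 nt, A=9 T=6 G=2 C=5): GC 7/22 = 31.8%, outside 35.6–53.2% ✗; 3' end AAC has 1 G/C ✓; Tm = 64.9 + 41·(7 − 16.4)/22 = 47.4°C, outside 51.4–59.6°C ✗ — fails.
P2 (26 nt, A=4 T=4 G=9 C=9): GC 18/26 = 69.2%, outside 35.6–53.2% ✗; 3' end TCC has 2 G/C ✓; Tm = 64.9 + 41·(18 − 16.4)/26 = 67.4°C, outside 51.4–59.6°C ✗ — fails.
P3 (22 nt, A=8 T=3 G=6 C=5): GC 11/22 = 50.0% ✓; 3' end GAA has 1 G/C ✓; Tm = 64.9 + 41·(11 − 16.4)/22 = 54.8°C ✓ — passes.
P4 (26 nt, A=11 T=7 G=4 C=4): GC 8/26 = 30.8%, outside 35.6–53.2% ✗; 3' end GGC has 3 G/C ✓; Tm = 64.9 + 41·(8 − 16.4)/26 = 51.7°C ✓ — fails.
P5 (21 nt, A=4 T=5 G=6 C=6): GC 12/21 = 57.1%, outside 35.6–53.2% ✗; 3' end TCA has 1 G/C ✓; Tm = 64.9 + 41·(12 − 16.4)/21 = 56.3°C ✓ — fails.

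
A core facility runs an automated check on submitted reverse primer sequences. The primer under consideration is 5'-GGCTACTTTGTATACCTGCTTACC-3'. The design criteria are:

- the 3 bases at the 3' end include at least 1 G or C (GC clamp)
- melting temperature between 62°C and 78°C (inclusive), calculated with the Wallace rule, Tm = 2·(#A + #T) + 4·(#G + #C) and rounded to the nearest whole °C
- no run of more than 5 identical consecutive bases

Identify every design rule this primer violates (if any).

Meets all criteria.

Base counts: A=4, T=9, G=4, C=7 (length 24).
GC clamp: 3' end ACC has 2 G/C ✓
Tm: Tm = 2·13 + 4·11 = 70°C ✓
homopolymer run: longest run = 3 ✓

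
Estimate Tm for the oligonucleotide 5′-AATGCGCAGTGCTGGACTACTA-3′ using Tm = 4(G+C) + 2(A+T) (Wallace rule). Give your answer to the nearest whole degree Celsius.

66°C

Base counts: A=6, T=5, G=6, C=5 (length 22).
Tm = 2·(6+5) + 4·(6+5) = 2·11 + 4·11 = 22 + 44 = 66°C.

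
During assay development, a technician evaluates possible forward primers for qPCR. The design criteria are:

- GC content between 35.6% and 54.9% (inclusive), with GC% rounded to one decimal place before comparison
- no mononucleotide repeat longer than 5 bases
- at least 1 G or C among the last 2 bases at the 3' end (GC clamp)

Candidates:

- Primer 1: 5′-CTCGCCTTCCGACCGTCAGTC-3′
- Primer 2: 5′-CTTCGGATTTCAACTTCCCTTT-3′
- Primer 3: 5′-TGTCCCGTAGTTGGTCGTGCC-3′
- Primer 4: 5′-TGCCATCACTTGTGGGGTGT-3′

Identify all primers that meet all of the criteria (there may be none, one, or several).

None of the candidates satisfy all criteria.

Primer 1 (21 nt, A=2 T=5 G=4 C=10): GC 14/21 = 66.7%, outside 35.6–54.9% ✗; longest run = 2 ✓; 3' end TC has 1 G/C ✓ — fails.
Primer 2 (22 nt, A=3 T=10 G=2 C=7): GC 9/22 = 40.9% ✓; longest run = 3 ✓; 3' end TT has 0 G/C, need ≥1 ✗ — fails.
Primer 3 (21 nt, A=1 T=7 G=7 C=6): GC 13/21 = 61.9%, outside 35.6–54.9% ✗; longest run = 3 ✓; 3' end CC has 2 G/C ✓ — fails.
Primer 4 (20 nt, A=2 T=7 G=7 C=4): GC 11/20 = 55.0%, outside 35.6–54.9% ✗; longest run = 4 ✓; 3' end GT has 1 G/C ✓ — fails.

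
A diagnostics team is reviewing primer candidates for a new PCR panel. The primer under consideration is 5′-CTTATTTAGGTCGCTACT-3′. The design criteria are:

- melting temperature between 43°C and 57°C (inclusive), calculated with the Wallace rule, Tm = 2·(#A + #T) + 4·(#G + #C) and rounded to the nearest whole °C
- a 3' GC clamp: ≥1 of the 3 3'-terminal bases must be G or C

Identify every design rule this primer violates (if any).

Meets all criteria.

Base counts: A=3, T=8, G=3, C=4 (length 18).
Tm: Tm = 2·11 + 4·7 = 50°C ✓
GC clamp: 3' end ACT has 1 G/C ✓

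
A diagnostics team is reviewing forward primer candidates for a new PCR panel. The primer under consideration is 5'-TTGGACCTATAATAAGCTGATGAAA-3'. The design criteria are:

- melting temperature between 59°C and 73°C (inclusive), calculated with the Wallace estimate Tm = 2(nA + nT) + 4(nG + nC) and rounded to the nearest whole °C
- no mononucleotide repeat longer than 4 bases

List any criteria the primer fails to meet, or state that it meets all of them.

Meets all criteria.

Base counts: A=10, T=7, G=5, C=3 (length 25).
Tm: Tm = 2·17 + 4·8 = 66°C ✓
homopolymer run: longest run = 3 ✓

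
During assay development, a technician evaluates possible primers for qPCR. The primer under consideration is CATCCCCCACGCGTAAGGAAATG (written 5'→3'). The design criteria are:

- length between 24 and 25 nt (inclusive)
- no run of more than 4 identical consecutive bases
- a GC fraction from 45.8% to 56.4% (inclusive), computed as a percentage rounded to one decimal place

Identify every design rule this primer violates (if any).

Fails: length, homopolymer run, GC content.

Base counts: A=7, T=3, G=5, C=8 (length 23).
length: length 23, outside 24–25 ✗
homopolymer run: longest run = 5, exceeds 4 ✗
GC content: GC 13/23 = 56.5%, outside 45.8–56.4% ✗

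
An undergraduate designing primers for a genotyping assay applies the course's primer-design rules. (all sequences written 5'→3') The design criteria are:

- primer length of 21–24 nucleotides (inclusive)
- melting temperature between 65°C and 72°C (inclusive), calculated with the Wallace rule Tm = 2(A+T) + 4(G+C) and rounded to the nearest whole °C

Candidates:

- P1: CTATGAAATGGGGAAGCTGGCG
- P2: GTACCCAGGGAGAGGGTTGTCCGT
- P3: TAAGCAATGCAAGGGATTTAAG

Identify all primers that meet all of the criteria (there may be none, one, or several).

P1 only.

P1 (22 nt, A=6 T=4 G=9 C=3): length 22 ✓; Tm = 2·10 + 4·12 = 68°C ✓ — passes.
P2 (24 nt, A=4 T=5 G=10 C=5): length 24 ✓; Tm = 2·9 + 4·15 = 78°C, outside 65–72°C ✗ — fails.
P3 (22 nt, A=9 T=5 G=6 C=2): length 22 ✓; Tm = 2·14 + 4·8 = 60°C, outside 65–72°C ✗ — fails.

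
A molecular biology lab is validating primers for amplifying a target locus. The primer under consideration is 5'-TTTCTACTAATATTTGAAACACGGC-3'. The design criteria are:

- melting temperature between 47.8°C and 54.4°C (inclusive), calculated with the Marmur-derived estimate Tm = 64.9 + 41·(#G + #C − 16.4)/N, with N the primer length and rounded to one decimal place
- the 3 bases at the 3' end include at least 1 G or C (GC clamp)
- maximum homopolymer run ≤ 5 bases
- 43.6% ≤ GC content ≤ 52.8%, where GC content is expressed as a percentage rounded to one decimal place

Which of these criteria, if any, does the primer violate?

Base counts: A=8, T=9, G=3, C=5 (length 25).
Tm: Tm = 64.9 + 41·(8 − 16.4)/25 = 51.1°C ✓
GC clamp: 3' end GGC has 3 G/C ✓
homopolymer run: longest run = 3 ✓
GC content: GC 8/25 = 32.0%, outside 43.6–52.8% ✗

Fails: GC content.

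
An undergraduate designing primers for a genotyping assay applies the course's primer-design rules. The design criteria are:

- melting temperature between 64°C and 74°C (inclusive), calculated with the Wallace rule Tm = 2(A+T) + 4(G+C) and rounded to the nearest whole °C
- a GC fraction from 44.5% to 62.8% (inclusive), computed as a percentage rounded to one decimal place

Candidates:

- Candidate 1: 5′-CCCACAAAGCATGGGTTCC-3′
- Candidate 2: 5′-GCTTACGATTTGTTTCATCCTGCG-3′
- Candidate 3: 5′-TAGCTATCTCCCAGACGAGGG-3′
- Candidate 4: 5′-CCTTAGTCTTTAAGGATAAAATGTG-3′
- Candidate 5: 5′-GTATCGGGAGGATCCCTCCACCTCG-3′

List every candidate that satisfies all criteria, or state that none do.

Candidate 2 and Candidate 3.

Candidate 1 (19 nt, A=5 T=3 G=4 C=7): Tm = 2·8 + 4·11 = 60°C, outside 64–74°C ✗; GC 11/19 = 57.9% ✓ — fails.
Candidate 2 (24 nt, A=3 T=10 G=5 C=6): Tm = 2·13 + 4·11 = 70°C ✓; GC 11/24 = 45.8% ✓ — passes.
Candidate 3 (21 nt, A=5 T=4 G=6 C=6): Tm = 2·9 + 4·12 = 66°C ✓; GC 12/21 = 57.1% ✓ — passes.
Candidate 4 (25 nt, A=8 T=9 G=5 C=3): Tm = 2·17 + 4·8 = 66°C ✓; GC 8/25 = 32.0%, outside 44.5–62.8% ✗ — fails.
Candidate 5 (25 nt, A=4 T=5 G=7 C=9): Tm = 2·9 + 4·16 = 82°C, outside 64–74°C ✗; GC 16/25 = 64.0%, outside 44.5–62.8% ✗ — fails.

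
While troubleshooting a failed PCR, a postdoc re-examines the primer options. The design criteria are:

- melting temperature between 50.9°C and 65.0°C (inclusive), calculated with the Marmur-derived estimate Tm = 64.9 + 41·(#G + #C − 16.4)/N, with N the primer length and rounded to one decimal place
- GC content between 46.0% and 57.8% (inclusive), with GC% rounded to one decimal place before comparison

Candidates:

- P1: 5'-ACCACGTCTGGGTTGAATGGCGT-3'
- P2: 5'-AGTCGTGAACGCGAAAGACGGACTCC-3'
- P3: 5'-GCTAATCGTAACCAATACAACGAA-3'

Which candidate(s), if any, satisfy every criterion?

P1 (23 nt, A=4 T=6 G=8 C=5): Tm = 64.9 + 41·(13 − 16.4)/23 = 58.8°C ✓; GC 13/23 = 56.5% ✓ — passes.
P2 (26 nt, A=8 T=3 G=8 C=7): Tm = 64.9 + 41·(15 − 16.4)/26 = 62.7°C ✓; GC 15/26 = 57.7% ✓ — passes.
P3 (24 nt, A=11 T=4 G=3 C=6): Tm = 64.9 + 41·(9 − 16.4)/24 = 52.3°C ✓; GC 9/24 = 37.5%, outside 46.0–57.8% ✗ — fails.

P1 and P2.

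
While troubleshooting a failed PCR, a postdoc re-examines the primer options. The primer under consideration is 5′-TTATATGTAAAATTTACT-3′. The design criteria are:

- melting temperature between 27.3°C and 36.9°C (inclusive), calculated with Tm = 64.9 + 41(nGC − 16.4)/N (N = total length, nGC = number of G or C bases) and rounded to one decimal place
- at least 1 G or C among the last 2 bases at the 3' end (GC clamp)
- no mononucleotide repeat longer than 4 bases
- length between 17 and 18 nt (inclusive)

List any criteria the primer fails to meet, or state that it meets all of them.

Meets all criteria.

Base counts: A=7, T=9, G=1, C=1 (length 18).
Tm: Tm = 64.9 + 41·(2 − 16.4)/18 = 32.1°C ✓
GC clamp: 3' end CT has 1 G/C ✓
homopolymer run: longest run = 4 ✓
length: length 18 ✓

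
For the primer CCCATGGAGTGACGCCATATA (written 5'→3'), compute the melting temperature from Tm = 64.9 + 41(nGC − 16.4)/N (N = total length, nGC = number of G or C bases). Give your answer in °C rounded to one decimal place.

54.4°C

Base counts: A=6, T=4, G=5, C=6; G+C = 11, N = 21.
Tm = 64.9 + 41·(11 − 16.4)/21 = 64.9 + -221.40/21 = 54.4°C.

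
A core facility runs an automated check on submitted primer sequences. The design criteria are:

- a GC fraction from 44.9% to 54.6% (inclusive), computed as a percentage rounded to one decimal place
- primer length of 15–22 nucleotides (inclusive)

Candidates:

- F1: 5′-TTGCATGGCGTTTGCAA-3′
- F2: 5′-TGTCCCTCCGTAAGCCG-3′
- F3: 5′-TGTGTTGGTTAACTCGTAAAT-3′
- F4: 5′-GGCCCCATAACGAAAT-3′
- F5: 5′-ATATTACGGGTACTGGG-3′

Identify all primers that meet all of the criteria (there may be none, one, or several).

F1, F4 and F5.

F1 (17 nt, A=3 T=6 G=5 C=3): GC 8/17 = 47.1% ✓; length 17 ✓ — passes.
F2 (17 nt, A=2 T=4 G=4 C=7): GC 11/17 = 64.7%, outside 44.9–54.6% ✗; length 17 ✓ — fails.
F3 (21 nt, A=5 T=9 G=5 C=2): GC 7/21 = 33.3%, outside 44.9–54.6% ✗; length 21 ✓ — fails.
F4 (16 nt, A=6 T=2 G=3 C=5): GC 8/16 = 50.0% ✓; length 16 ✓ — passes.
F5 (17 nt, A=4 T=5 G=6 C=2): GC 8/17 = 47.1% ✓; length 17 ✓ — passes.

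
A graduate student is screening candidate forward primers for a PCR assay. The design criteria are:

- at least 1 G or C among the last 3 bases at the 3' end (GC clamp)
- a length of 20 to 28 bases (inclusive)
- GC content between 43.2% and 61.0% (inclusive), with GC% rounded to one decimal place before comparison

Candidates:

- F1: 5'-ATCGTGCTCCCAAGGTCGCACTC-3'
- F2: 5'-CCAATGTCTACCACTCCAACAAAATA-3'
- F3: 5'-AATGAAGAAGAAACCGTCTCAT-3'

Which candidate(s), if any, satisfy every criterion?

F1 (23 nt, A=4 T=5 G=5 C=9): 3' end CTC has 2 G/C ✓; length 23 ✓; GC 14/23 = 60.9% ✓ — passes.
F2 (26 nt, A=11 T=5 G=1 C=9): 3' end ATA has 0 G/C, need ≥1 ✗; length 26 ✓; GC 10/26 = 38.5%, outside 43.2–61.0% ✗ — fails.
F3 (22 nt, A=10 T=4 G=4 C=4): 3' end CAT has 1 G/C ✓; length 22 ✓; GC 8/22 = 36.4%, outside 43.2–61.0% ✗ — fails.

F1 only.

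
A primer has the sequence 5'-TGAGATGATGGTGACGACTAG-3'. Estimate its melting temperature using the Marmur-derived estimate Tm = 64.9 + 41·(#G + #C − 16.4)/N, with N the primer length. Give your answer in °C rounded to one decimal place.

52.4°C

Base counts: A=6, T=5, G=8, C=2; G+C = 10, N = 21.
Tm = 64.9 + 41·(10 − 16.4)/21 = 64.9 + -262.40/21 = 52.4°C.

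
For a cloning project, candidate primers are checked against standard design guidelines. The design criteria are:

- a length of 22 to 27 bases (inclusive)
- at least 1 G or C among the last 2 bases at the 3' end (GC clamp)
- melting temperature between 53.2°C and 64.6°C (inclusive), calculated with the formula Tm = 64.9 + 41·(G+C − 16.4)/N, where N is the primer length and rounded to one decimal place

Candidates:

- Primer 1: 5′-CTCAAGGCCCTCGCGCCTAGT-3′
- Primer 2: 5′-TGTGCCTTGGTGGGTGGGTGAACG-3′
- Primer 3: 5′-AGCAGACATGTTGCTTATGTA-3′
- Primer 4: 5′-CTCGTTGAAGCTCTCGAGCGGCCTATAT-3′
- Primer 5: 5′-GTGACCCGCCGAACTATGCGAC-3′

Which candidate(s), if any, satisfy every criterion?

Primer 2 and Primer 5.

Primer 1 (21 nt, A=3 T=4 G=5 C=9): length 21, outside 22–27 ✗; 3' end GT has 1 G/C ✓; Tm = 64.9 + 41·(14 − 16.4)/21 = 60.2°C ✓ — fails.
Primer 2 (24 nt, A=2 T=7 G=12 C=3): length 24 ✓; 3' end CG has 2 G/C ✓; Tm = 64.9 + 41·(15 − 16.4)/24 = 62.5°C ✓ — passes.
Primer 3 (21 nt, A=6 T=7 G=5 C=3): length 21, outside 22–27 ✗; 3' end TA has 0 G/C, need ≥1 ✗; Tm = 64.9 + 41·(8 − 16.4)/21 = 48.5°C, outside 53.2–64.6°C ✗ — fails.
Primer 4 (28 nt, A=5 T=8 G=7 C=8): length 28, outside 22–27 ✗; 3' end AT has 0 G/C, need ≥1 ✗; Tm = 64.9 + 41·(15 − 16.4)/28 = 62.9°C ✓ — fails.
Primer 5 (22 nt, A=5 T=3 G=6 C=8): length 22 ✓; 3' end AC has 1 G/C ✓; Tm = 64.9 + 41·(14 − 16.4)/22 = 60.4°C ✓ — passes.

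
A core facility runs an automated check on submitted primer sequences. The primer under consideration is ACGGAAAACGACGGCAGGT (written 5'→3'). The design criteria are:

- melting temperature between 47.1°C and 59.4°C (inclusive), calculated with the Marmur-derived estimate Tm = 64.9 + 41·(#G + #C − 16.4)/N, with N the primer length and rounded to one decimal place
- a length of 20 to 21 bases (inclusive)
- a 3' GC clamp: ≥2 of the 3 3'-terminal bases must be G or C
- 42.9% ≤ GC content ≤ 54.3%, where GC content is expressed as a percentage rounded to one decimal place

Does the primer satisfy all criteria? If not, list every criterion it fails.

Fails: length, GC content.

Base counts: A=7, T=1, G=7, C=4 (length 19).
Tm: Tm = 64.9 + 41·(11 − 16.4)/19 = 53.2°C ✓
length: length 19, outside 20–21 ✗
GC clamp: 3' end GGT has 2 G/C ✓
GC content: GC 11/19 = 57.9%, outside 42.9–54.3% ✗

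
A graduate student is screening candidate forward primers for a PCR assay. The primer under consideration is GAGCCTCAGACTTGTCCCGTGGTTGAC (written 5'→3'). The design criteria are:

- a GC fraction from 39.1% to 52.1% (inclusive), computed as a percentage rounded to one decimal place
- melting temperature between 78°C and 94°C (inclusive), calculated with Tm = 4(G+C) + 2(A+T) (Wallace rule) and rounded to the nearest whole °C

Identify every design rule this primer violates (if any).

Fails: GC content.

Base counts: A=4, T=7, G=8, C=8 (length 27).
GC content: GC 16/27 = 59.3%, outside 39.1–52.1% ✗
Tm: Tm = 2·11 + 4·16 = 86°C ✓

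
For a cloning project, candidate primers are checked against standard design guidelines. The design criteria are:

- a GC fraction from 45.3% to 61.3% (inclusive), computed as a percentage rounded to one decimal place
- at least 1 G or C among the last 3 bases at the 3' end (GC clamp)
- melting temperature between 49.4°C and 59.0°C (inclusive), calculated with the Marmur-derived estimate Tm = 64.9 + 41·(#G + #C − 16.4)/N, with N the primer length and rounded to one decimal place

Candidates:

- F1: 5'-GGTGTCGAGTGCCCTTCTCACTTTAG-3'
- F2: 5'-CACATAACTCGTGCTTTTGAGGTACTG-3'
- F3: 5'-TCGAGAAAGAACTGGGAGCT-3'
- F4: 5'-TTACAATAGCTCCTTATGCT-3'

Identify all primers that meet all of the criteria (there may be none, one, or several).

F3 only.

F1 (26 nt, A=3 T=9 G=7 C=7): GC 14/26 = 53.8% ✓; 3' end TAG has 1 G/C ✓; Tm = 64.9 + 41·(14 − 16.4)/26 = 61.1°C, outside 49.4–59.0°C ✗ — fails.
F2 (27 nt, A=6 T=9 G=6 C=6): GC 12/27 = 44.4%, outside 45.3–61.3% ✗; 3' end CTG has 2 G/C ✓; Tm = 64.9 + 41·(12 − 16.4)/27 = 58.2°C ✓ — fails.
F3 (20 nt, A=7 T=3 G=7 C=3): GC 10/20 = 50.0% ✓; 3' end GCT has 2 G/C ✓; Tm = 64.9 + 41·(10 − 16.4)/20 = 51.8°C ✓ — passes.
F4 (20 nt, A=5 T=8 G=2 C=5): GC 7/20 = 35.0%, outside 45.3–61.3% ✗; 3' end GCT has 2 G/C ✓; Tm = 64.9 + 41·(7 − 16.4)/20 = 45.6°C, outside 49.4–59.0°C ✗ — fails.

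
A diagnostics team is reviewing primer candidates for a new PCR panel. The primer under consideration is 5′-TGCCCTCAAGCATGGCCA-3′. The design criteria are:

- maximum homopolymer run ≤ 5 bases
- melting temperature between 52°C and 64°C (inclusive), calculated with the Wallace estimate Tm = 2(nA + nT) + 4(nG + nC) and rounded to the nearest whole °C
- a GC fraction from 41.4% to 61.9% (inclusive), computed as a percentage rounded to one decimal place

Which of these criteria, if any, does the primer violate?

Base counts: A=4, T=3, G=4, C=7 (length 18).
homopolymer run: longest run = 3 ✓
Tm: Tm = 2·7 + 4·11 = 58°C ✓
GC content: GC 11/18 = 61.1% ✓

Meets all criteria.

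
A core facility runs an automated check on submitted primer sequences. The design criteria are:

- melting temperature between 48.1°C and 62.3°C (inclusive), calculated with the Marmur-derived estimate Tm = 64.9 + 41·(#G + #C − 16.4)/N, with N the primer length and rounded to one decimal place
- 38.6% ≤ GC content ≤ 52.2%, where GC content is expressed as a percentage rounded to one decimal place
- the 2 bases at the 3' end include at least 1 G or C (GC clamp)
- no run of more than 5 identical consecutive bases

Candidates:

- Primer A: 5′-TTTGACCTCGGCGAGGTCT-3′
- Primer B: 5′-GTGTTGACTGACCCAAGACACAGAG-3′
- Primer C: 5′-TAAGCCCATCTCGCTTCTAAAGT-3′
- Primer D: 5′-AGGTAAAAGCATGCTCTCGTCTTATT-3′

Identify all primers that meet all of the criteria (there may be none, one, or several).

Primer B and Primer C.

Primer A (19 nt, A=2 T=6 G=6 C=5): Tm = 64.9 + 41·(11 − 16.4)/19 = 53.2°C ✓; GC 11/19 = 57.9%, outside 38.6–52.2% ✗; 3' end CT has 1 G/C ✓; longest run = 3 ✓ — fails.
Primer B (25 nt, A=8 T=4 G=7 C=6): Tm = 64.9 + 41·(13 − 16.4)/25 = 59.3°C ✓; GC 13/25 = 52.0% ✓; 3' end AG has 1 G/C ✓; longest run = 3 ✓ — passes.
Primer C (23 nt, A=6 T=7 G=3 C=7): Tm = 64.9 + 41·(10 − 16.4)/23 = 53.5°C ✓; GC 10/23 = 43.5% ✓; 3' end GT has 1 G/C ✓; longest run = 3 ✓ — passes.
Primer D (26 nt, A=7 T=9 G=5 C=5): Tm = 64.9 + 41·(10 − 16.4)/26 = 54.8°C ✓; GC 10/26 = 38.5%, outside 38.6–52.2% ✗; 3' end TT has 0 G/C, need ≥1 ✗; longest run = 4 ✓ — fails.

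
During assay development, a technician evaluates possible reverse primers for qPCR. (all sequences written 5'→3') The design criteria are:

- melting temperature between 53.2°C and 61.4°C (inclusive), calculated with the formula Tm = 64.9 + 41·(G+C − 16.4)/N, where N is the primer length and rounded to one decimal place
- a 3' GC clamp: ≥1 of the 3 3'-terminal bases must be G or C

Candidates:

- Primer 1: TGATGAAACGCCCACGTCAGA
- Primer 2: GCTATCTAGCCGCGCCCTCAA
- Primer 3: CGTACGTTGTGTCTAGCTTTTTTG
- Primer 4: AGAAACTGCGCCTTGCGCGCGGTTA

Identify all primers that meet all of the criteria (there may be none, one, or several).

Primer 1, Primer 2 and Primer 3.

Primer 1 (21 nt, A=7 T=3 G=5 C=6): Tm = 64.9 + 41·(11 − 16.4)/21 = 54.4°C ✓; 3' end AGA has 1 G/C ✓ — passes.
Primer 2 (21 nt, A=4 T=4 G=4 C=9): Tm = 64.9 + 41·(13 − 16.4)/21 = 58.3°C ✓; 3' end CAA has 1 G/C ✓ — passes.
Primer 3 (24 nt, A=2 T=12 G=6 C=4): Tm = 64.9 + 41·(10 − 16.4)/24 = 54.0°C ✓; 3' end TTG has 1 G/C ✓ — passes.
Primer 4 (25 nt, A=5 T=5 G=8 C=7): Tm = 64.9 + 41·(15 − 16.4)/25 = 62.6°C, outside 53.2–61.4°C ✗; 3' end TTA has 0 G/C, need ≥1 ✗ — fails.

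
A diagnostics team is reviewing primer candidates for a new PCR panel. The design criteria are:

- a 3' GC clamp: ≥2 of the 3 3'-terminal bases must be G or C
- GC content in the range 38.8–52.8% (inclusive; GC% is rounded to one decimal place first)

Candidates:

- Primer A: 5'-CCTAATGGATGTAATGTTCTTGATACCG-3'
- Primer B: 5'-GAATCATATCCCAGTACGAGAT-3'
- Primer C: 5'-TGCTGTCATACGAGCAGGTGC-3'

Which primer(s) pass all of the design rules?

Primer A (28 nt, A=7 T=10 G=6 C=5): 3' end CCG has 3 G/C ✓; GC 11/28 = 39.3% ✓ — passes.
Primer B (22 nt, A=8 T=5 G=4 C=5): 3' end GAT has 1 G/C, need ≥2 ✗; GC 9/22 = 40.9% ✓ — fails.
Primer C (21 nt, A=4 T=5 G=7 C=5): 3' end TGC has 2 G/C ✓; GC 12/21 = 57.1%, outside 38.8–52.8% ✗ — fails.

Primer A only.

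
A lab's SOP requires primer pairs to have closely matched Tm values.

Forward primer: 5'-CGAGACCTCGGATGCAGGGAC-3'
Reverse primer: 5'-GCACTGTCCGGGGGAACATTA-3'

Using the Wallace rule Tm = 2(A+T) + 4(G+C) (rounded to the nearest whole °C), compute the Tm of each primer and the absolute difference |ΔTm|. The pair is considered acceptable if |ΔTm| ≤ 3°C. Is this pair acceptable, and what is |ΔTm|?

Forward: A=5 T=2 G=8 C=6 → Tm = 2·7 + 4·14 = 70°C.
Reverse: A=5 T=4 G=7 C=5 → Tm = 2·9 + 4·12 = 66°C.
|ΔTm| = |70 − 66| = 4°C, > 3°C.

|ΔTm| = 4°C; the pair is not acceptable.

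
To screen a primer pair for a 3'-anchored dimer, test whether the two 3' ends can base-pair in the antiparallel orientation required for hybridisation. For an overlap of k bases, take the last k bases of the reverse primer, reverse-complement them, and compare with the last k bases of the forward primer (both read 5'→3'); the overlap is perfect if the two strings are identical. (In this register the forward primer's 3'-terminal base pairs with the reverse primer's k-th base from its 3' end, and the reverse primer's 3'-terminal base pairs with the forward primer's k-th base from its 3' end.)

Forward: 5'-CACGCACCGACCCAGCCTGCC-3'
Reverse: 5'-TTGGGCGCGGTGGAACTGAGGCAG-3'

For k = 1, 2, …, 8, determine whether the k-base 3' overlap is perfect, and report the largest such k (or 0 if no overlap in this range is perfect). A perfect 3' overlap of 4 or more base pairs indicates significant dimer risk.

Longest perfect overlap: 5 complementary base pairs; significant dimer risk (threshold 4).

Last 8 bases (5'→3') — forward …AGCCTGCC, reverse …TGAGGCAG.
Reverse complement of the reverse primer's last 8 bases: CTGCCTCA; its first k bases are the reverse complement of the reverse primer's last k bases, so a perfect k-base overlap needs the forward primer's last k bases to equal them.
Comparing (forward last k vs required): k=1: C vs C ✓; k=2: CC vs CT ✗; k=3: GCC vs CTG ✗; k=4: TGCC vs CTGC ✗; k=5: CTGCC vs CTGCC ✓; k=6: CCTGCC vs CTGCCT ✗; k=7: GCCTGCC vs CTGCCTC ✗; k=8: AGCCTGCC vs CTGCCTCA ✗.
Perfect overlaps at k = 1, 5; the largest is 5.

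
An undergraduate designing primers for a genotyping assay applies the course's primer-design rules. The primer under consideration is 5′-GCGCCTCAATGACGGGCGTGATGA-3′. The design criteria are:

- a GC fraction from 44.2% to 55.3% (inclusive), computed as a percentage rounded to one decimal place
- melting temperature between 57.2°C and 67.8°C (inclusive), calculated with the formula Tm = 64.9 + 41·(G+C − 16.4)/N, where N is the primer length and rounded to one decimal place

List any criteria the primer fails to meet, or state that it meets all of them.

Base counts: A=5, T=4, G=9, C=6 (length 24).
GC content: GC 15/24 = 62.5%, outside 44.2–55.3% ✗
Tm: Tm = 64.9 + 41·(15 − 16.4)/24 = 62.5°C ✓

Fails: GC content.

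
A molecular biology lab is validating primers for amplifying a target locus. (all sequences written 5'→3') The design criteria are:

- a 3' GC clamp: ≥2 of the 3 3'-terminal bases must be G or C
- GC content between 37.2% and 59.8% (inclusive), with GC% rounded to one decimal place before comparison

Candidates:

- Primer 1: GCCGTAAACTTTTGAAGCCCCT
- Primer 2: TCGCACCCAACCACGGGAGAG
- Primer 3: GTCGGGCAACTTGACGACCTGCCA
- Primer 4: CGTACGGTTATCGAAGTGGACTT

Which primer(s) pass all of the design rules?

Primer 1 (22 nt, A=5 T=6 G=4 C=7): 3' end CCT has 2 G/C ✓; GC 11/22 = 50.0% ✓ — passes.
Primer 2 (21 nt, A=6 T=1 G=6 C=8): 3' end GAG has 2 G/C ✓; GC 14/21 = 66.7%, outside 37.2–59.8% ✗ — fails.
Primer 3 (24 nt, A=5 T=4 G=7 C=8): 3' end CCA has 2 G/C ✓; GC 15/24 = 62.5%, outside 37.2–59.8% ✗ — fails.
Primer 4 (23 nt, A=5 T=7 G=7 C=4): 3' end CTT has 1 G/C, need ≥2 ✗; GC 11/23 = 47.8% ✓ — fails.

Primer 1 only.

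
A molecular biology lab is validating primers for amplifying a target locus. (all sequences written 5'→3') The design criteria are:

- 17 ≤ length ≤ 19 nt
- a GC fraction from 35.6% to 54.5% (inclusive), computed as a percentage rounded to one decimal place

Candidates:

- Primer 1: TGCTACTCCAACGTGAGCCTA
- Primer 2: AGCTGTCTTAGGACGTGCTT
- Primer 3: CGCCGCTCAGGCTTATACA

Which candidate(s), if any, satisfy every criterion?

None of the candidates satisfy all criteria.

Primer 1 (21 nt, A=5 T=5 G=4 C=7): length 21, outside 17–19 ✗; GC 11/21 = 52.4% ✓ — fails.
Primer 2 (20 nt, A=3 T=7 G=6 C=4): length 20, outside 17–19 ✗; GC 10/20 = 50.0% ✓ — fails.
Primer 3 (19 nt, A=4 T=4 G=4 C=7): length 19 ✓; GC 11/19 = 57.9%, outside 35.6–54.5% ✗ — fails.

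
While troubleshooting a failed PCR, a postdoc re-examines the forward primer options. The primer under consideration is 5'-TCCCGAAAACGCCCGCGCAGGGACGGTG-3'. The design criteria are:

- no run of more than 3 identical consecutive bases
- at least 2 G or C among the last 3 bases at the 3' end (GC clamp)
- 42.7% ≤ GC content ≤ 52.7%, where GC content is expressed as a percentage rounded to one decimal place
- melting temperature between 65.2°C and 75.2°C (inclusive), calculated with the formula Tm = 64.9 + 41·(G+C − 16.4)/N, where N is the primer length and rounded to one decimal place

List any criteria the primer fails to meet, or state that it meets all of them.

Fails: homopolymer run, GC content.

Base counts: A=6, T=2, G=10, C=10 (length 28).
homopolymer run: longest run = 4, exceeds 3 ✗
GC clamp: 3' end GTG has 2 G/C ✓
GC content: GC 20/28 = 71.4%, outside 42.7–52.7% ✗
Tm: Tm = 64.9 + 41·(20 − 16.4)/28 = 70.2°C ✓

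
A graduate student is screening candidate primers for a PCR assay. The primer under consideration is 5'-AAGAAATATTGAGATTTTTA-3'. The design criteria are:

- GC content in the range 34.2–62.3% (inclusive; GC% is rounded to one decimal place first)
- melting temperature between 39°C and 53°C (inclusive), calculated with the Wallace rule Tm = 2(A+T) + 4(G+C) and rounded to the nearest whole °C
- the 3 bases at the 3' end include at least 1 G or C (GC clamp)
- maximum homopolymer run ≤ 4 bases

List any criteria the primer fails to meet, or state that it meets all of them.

Base counts: A=9, T=8, G=3, C=0 (length 20).
GC content: GC 3/20 = 15.0%, outside 34.2–62.3% ✗
Tm: Tm = 2·17 + 4·3 = 46°C ✓
GC clamp: 3' end TTA has 0 G/C, need ≥1 ✗
homopolymer run: longest run = 5, exceeds 4 ✗

Fails: GC content, GC clamp, homopolymer run.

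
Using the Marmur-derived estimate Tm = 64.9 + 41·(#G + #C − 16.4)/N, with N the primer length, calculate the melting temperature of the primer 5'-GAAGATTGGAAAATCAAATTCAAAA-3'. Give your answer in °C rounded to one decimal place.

47.8°C

Base counts: A=14, T=5, G=4, C=2; G+C = 6, N = 25.
Tm = 64.9 + 41·(6 − 16.4)/25 = 64.9 + -426.40/25 = 47.8°C.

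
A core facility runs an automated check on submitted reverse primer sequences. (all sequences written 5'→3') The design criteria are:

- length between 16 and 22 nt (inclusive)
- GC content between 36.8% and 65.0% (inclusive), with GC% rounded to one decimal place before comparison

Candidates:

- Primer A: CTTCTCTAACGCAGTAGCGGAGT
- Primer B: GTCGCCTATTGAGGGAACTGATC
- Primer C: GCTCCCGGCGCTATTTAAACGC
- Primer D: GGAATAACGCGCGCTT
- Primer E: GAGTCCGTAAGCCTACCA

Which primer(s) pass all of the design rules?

Primer C, Primer D and Primer E.

Primer A (23 nt, A=5 T=6 G=6 C=6): length 23, outside 16–22 ✗; GC 12/23 = 52.2% ✓ — fails.
Primer B (23 nt, A=5 T=6 G=7 C=5): length 23, outside 16–22 ✗; GC 12/23 = 52.2% ✓ — fails.
Primer C (22 nt, A=4 T=5 G=5 C=8): length 22 ✓; GC 13/22 = 59.1% ✓ — passes.
Primer D (16 nt, A=4 T=3 G=5 C=4): length 16 ✓; GC 9/16 = 56.3% ✓ — passes.
Primer E (18 nt, A=5 T=3 G=4 C=6): length 18 ✓; GC 10/18 = 55.6% ✓ — passes.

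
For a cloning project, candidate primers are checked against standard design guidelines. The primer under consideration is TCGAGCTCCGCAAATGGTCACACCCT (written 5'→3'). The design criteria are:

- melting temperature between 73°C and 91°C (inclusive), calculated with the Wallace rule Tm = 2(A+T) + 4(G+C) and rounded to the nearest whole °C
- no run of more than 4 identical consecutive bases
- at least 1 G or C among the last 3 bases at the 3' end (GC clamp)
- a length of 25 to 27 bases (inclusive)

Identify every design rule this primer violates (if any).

Meets all criteria.

Base counts: A=6, T=5, G=5, C=10 (length 26).
Tm: Tm = 2·11 + 4·15 = 82°C ✓
homopolymer run: longest run = 3 ✓
GC clamp: 3' end CCT has 2 G/C ✓
length: length 26 ✓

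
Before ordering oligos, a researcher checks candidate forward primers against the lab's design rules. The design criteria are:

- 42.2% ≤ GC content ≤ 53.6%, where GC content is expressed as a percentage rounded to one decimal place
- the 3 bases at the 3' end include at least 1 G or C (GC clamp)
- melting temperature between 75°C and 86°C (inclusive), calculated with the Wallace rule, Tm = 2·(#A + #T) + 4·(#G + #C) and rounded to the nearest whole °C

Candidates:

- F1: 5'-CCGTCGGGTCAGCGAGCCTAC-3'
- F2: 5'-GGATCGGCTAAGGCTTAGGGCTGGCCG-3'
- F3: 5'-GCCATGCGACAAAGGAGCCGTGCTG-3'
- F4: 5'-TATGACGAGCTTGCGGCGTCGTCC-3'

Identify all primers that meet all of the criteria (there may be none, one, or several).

F1 (21 nt, A=3 T=3 G=7 C=8): GC 15/21 = 71.4%, outside 42.2–53.6% ✗; 3' end TAC has 1 G/C ✓; Tm = 2·6 + 4·15 = 72°C, outside 75–86°C ✗ — fails.
F2 (27 nt, A=4 T=5 G=12 C=6): GC 18/27 = 66.7%, outside 42.2–53.6% ✗; 3' end CCG has 3 G/C ✓; Tm = 2·9 + 4·18 = 90°C, outside 75–86°C ✗ — fails.
F3 (25 nt, A=6 T=3 G=9 C=7): GC 16/25 = 64.0%, outside 42.2–53.6% ✗; 3' end CTG has 2 G/C ✓; Tm = 2·9 + 4·16 = 82°C ✓ — fails.
F4 (24 nt, A=3 T=6 G=8 C=7): GC 15/24 = 62.5%, outside 42.2–53.6% ✗; 3' end TCC has 2 G/C ✓; Tm = 2·9 + 4·15 = 78°C ✓ — fails.

None of the candidates satisfy all criteria.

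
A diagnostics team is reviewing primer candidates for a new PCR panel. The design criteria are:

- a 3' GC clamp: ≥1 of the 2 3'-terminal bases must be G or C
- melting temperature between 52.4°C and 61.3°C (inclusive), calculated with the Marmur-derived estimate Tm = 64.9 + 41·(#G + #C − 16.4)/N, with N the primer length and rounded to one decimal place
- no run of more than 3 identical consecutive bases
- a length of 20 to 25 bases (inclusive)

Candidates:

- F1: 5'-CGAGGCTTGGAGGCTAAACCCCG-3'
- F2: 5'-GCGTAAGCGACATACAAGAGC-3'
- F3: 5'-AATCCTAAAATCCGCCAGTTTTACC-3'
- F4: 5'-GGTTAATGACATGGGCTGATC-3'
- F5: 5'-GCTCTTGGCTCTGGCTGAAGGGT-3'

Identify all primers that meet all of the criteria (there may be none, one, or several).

F2, F4 and F5.

F1 (23 nt, A=5 T=3 G=8 C=7): 3' end CG has 2 G/C ✓; Tm = 64.9 + 41·(15 − 16.4)/23 = 62.4°C, outside 52.4–61.3°C ✗; longest run = 4, exceeds 3 ✗; length 23 ✓ — fails.
F2 (21 nt, A=8 T=2 G=6 C=5): 3' end GC has 2 G/C ✓; Tm = 64.9 + 41·(11 − 16.4)/21 = 54.4°C ✓; longest run = 2 ✓; length 21 ✓ — passes.
F3 (25 nt, A=8 T=7 G=2 C=8): 3' end CC has 2 G/C ✓; Tm = 64.9 + 41·(10 − 16.4)/25 = 54.4°C ✓; longest run = 4, exceeds 3 ✗; length 25 ✓ — fails.
F4 (21 nt, A=5 T=6 G=7 C=3): 3' end TC has 1 G/C ✓; Tm = 64.9 + 41·(10 − 16.4)/21 = 52.4°C ✓; longest run = 3 ✓; length 21 ✓ — passes.
F5 (23 nt, A=2 T=7 G=9 C=5): 3' end GT has 1 G/C ✓; Tm = 64.9 + 41·(14 − 16.4)/23 = 60.6°C ✓; longest run = 3 ✓; length 23 ✓ — passes.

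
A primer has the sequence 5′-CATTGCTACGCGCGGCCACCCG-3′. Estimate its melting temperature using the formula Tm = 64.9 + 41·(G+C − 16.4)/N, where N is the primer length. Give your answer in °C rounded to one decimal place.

Base counts: A=3, T=3, G=6, C=10; G+C = 16, N = 22.
Tm = 64.9 + 41·(16 − 16.4)/22 = 64.9 + -16.40/22 = 64.2°C.

64.2°C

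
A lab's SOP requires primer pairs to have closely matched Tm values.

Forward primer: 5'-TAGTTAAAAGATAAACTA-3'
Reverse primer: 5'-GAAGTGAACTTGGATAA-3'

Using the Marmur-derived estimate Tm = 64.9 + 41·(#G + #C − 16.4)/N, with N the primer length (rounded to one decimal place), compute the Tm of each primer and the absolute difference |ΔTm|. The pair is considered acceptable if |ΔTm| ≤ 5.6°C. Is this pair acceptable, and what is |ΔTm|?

|ΔTm| = 5.4°C; the pair is acceptable.

Forward: G+C = 3, N = 18 → Tm = 64.9 + 41·(3 − 16.4)/18 = 34.4°C.
Reverse: G+C = 6, N = 17 → Tm = 64.9 + 41·(6 − 16.4)/17 = 39.8°C.
|ΔTm| = |34.4 − 39.8| = 5.4°C, ≤ 5.6°C.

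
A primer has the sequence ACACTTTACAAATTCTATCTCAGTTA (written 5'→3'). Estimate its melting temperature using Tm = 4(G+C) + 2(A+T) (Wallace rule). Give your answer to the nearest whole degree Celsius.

66°C

Base counts: A=9, T=10, G=1, C=6 (length 26).
Tm = 2·(9+10) + 4·(1+6) = 2·19 + 4·7 = 38 + 28 = 66°C.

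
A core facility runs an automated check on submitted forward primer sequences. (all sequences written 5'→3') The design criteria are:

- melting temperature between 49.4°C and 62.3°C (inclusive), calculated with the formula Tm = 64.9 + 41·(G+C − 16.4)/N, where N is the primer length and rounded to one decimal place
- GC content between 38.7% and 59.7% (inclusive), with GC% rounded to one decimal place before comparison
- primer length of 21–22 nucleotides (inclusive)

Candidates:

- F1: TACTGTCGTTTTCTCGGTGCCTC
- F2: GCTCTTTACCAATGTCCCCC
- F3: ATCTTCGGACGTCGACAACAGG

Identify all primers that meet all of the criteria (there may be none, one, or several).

F1 (23 nt, A=1 T=10 G=5 C=7): Tm = 64.9 + 41·(12 − 16.4)/23 = 57.1°C ✓; GC 12/23 = 52.2% ✓; length 23, outside 21–22 ✗ — fails.
F2 (20 nt, A=3 T=6 G=2 C=9): Tm = 64.9 + 41·(11 − 16.4)/20 = 53.8°C ✓; GC 11/20 = 55.0% ✓; length 20, outside 21–22 ✗ — fails.
F3 (22 nt, A=6 T=4 G=6 C=6): Tm = 64.9 + 41·(12 − 16.4)/22 = 56.7°C ✓; GC 12/22 = 54.5% ✓; length 22 ✓ — passes.

F3 only.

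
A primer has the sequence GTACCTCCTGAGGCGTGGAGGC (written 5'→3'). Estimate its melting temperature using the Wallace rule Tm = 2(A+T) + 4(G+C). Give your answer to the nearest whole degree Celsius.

Base counts: A=3, T=4, G=9, C=6 (length 22).
Tm = 2·(3+4) + 4·(9+6) = 2·7 + 4·15 = 14 + 60 = 74°C.

74°C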